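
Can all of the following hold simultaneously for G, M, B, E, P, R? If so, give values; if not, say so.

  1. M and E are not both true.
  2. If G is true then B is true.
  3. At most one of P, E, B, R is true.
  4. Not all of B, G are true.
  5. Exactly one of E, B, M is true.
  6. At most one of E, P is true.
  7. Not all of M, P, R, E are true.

G = False, M = True, B = False, E = False, P = True, R = False

  (1) M=T, E=F — not both ✓
  (2) G=F ⇒ B: vacuous ✓
  (3) {P, E, B, R}: 1 true — at most one ✓
  (4) {B, G}: 0/2 true — not all ✓
  (5) {E, B, M}: 1 true — exactly one ✓
  (6) {E, P}: 1 true — at most one ✓
  (7) {M, P, R, E}: 2/4 true — not all ✓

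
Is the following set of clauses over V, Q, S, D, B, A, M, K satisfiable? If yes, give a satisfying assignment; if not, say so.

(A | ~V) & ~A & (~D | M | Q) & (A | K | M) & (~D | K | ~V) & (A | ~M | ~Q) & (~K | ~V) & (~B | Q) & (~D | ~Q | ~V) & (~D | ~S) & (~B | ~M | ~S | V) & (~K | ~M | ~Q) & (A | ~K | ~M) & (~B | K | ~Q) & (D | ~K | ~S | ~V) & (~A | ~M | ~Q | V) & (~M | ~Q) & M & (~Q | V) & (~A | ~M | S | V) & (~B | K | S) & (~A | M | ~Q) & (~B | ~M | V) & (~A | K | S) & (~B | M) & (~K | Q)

Unit clause (~A) forces A = False.
Unit clause (M) forces M = True.
In (A | ~V) only ~V is left, so V = False.
In (A | ~M | ~Q) only ~Q is left, so Q = False.
In (~B | Q) only ~B is left, so B = False.
In (A | ~K | ~M) only ~K is left, so K = False.
Set S = False.
Set D = False.
All clauses satisfied.

V = False, Q = False, S = False, D = False, B = False, A = False, M = True, K = False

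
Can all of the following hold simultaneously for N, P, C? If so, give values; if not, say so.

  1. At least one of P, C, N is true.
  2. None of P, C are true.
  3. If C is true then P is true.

N = True, P = False, C = False

  (1) {P, C, N}: 1 true — at least one ✓
  (2) {P, C}: 0 true — none ✓
  (3) C=F ⇒ P: vacuous ✓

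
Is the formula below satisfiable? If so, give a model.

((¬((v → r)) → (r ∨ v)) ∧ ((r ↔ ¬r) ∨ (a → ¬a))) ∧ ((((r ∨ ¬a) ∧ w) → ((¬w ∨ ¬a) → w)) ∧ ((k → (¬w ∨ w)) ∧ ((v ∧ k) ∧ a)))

UNSATISFIABLE

Case a = True: the formula simplifies to ((¬((v → r)) → (r ∨ v)) ∧ (r ↔ ¬r)) ∧ (((r ∧ w) → (¬w → w)) ∧ ((k → (¬w ∨ w)) ∧ (v ∧ k))).
  r = True: the conjunct r ↔ ¬r becomes True ↔ ¬True = False.
  r = False: the conjunct r ↔ ¬r becomes False ↔ ¬False = False.
Case a = False: the conjunct a is False.
Both cases fail — unsatisfiable.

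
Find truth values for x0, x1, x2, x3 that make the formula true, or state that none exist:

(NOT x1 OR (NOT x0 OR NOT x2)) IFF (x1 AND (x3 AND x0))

x0 = True; x1 = True; x2 = True; x3 = False

  (NOT x1 OR (NOT x0 OR NOT x2)) IFF (x1 AND (x3 AND x0)) = True
    NOT x1 OR (NOT x0 OR NOT x2) = False
      NOT x1 = False
      NOT x0 OR NOT x2 = False
        NOT x0 = False
        NOT x2 = False
    x1 AND (x3 AND x0) = False
      x3 AND x0 = False
The formula evaluates to True.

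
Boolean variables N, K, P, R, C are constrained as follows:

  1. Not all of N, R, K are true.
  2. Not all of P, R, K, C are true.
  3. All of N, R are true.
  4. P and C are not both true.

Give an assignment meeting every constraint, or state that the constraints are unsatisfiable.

N = True, K = False, P = True, R = True, C = False

  (1) {N, R, K}: 2/3 true — not all ✓
  (2) {P, R, K, C}: 2/4 true — not all ✓
  (3) {N, R}: all 2 true ✓
  (4) P=T, C=F — not both ✓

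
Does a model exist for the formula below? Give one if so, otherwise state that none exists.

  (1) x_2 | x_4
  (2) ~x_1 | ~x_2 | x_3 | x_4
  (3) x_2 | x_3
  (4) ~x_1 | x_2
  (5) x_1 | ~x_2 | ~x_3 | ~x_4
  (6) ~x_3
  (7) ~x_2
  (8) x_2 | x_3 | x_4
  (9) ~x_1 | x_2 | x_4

The formula is unsatisfiable.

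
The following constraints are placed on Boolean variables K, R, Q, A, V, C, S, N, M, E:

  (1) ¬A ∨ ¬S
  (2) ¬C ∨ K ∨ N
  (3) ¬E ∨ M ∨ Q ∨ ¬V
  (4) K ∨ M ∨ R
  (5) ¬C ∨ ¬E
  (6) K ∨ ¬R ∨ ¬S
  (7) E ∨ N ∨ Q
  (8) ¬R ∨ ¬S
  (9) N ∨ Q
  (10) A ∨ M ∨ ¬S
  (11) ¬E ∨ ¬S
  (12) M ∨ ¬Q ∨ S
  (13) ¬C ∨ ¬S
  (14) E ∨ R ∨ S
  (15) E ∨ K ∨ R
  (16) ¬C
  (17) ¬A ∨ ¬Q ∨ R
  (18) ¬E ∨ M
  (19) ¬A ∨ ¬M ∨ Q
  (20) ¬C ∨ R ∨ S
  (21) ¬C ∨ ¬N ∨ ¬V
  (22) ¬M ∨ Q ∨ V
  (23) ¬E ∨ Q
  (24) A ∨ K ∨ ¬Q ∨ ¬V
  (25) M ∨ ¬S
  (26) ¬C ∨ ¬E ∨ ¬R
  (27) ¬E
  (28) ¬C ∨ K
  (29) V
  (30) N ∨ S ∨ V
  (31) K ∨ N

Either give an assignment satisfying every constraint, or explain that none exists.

Unit clause (¬C) forces C = False.
Unit clause (¬E) forces E = False.
Unit clause (V) forces V = True.
Set K = True.
Set R = True.
  then (¬R ∨ ¬S) forces S = False.
Set Q = False.
  then (E ∨ N ∨ Q) forces N = True.
Set A = False.
Set M = True.
All clauses satisfied.

K=T; R=T; Q=F; A=F; V=T; C=F; S=F; N=T; M=T; E=F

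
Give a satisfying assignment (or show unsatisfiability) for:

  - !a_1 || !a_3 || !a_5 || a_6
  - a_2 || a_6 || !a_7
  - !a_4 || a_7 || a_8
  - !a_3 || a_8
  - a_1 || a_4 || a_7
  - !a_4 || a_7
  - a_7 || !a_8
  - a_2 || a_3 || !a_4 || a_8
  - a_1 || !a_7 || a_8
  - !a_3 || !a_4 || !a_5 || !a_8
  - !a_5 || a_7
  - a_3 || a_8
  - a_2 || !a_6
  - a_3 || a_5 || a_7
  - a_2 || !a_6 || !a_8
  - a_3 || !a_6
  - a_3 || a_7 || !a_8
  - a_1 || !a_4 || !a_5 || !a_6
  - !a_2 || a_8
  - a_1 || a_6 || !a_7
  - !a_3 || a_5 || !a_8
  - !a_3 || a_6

Set a_1 = False.
Try a_2 = False:
  (a_2 || !a_6) forces a_6 = False.
  (a_2 || a_6 || !a_7) forces a_7 = False.
  (a_1 || a_4 || a_7) forces a_4 = True.
  clause (!a_4 || a_7) is falsified — backtrack.
So a_2 = True.
  then (!a_2 || a_8) forces a_8 = True.
  then (a_7 || !a_8) forces a_7 = True.
  then (a_1 || a_6 || !a_7) forces a_6 = True.
  then (a_3 || !a_6) forces a_3 = True.
  then (!a_3 || a_5 || !a_8) forces a_5 = True.
  then (!a_3 || !a_4 || !a_5 || !a_8) forces a_4 = False.
All clauses satisfied.

a_1=F, a_2=T, a_3=T, a_4=F, a_5=T, a_6=T, a_7=T, a_8=T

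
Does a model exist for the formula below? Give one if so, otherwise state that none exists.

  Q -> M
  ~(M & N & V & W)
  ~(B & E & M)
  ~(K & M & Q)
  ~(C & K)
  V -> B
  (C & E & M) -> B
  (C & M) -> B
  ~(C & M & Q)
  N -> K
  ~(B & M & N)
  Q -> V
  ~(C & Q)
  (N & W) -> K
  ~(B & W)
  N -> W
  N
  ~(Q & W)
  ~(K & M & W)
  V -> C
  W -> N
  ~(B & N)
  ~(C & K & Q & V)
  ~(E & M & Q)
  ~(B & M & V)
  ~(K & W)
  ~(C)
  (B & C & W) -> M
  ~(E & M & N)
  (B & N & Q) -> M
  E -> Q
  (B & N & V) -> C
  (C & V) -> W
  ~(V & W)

The formula is unsatisfiable.

Case C = True:
  Clause (~C) is falsified — contradiction.
Case C = False:
  (N) forces N = True.
  (~B | ~N) forces B = False.
  (B | ~V) forces V = False.
  (K | ~N) forces K = True.
  (~N | W) forces W = True.
  Clause (~K | ~W) is falsified — contradiction.
Both cases fail, so the formula is unsatisfiable.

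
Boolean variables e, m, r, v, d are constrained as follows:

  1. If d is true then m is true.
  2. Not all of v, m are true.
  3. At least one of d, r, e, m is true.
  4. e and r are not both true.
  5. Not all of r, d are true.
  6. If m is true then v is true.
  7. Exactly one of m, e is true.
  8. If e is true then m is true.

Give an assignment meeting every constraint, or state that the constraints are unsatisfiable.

The formula is unsatisfiable.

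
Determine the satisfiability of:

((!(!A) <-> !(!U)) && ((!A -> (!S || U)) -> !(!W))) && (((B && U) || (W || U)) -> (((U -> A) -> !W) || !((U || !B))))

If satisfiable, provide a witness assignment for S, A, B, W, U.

S: False, A: False, B: True, W: True, U: False

  (!(!A) <-> !(!U)) && ((!A -> (!S || U)) -> !(!W)) = True
    !(!A) <-> !(!U) = True
      !(!A) = False
        !A = True
      !(!U) = False
        !U = True
    (!A -> (!S || U)) -> !(!W) = True
      !A -> (!S || U) = True
        !A = True
        !S || U = True
          !S = True
      !(!W) = True
        !W = False
  ((B && U) || (W || U)) -> (((U -> A) -> !W) || !((U || !B))) = True
    (B && U) || (W || U) = True
      B && U = False
      W || U = True
    ((U -> A) -> !W) || !((U || !B)) = True
      (U -> A) -> !W = False
        U -> A = True
        !W = False
      !((U || !B)) = True
        U || !B = False
          !B = False
Both conjuncts True, so the formula holds.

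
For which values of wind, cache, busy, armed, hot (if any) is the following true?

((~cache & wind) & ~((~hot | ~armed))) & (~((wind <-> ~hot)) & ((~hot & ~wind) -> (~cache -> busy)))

wind=T, cache=F, busy=T, armed=T, hot=T

  (~cache & wind) & ~((~hot | ~armed)) = True
    ~cache & wind = True
      ~cache = True
    ~((~hot | ~armed)) = True
      ~hot | ~armed = False
        ~hot = False
        ~armed = False
  ~((wind <-> ~hot)) & ((~hot & ~wind) -> (~cache -> busy)) = True
    ~((wind <-> ~hot)) = True
      wind <-> ~hot = False
        ~hot = False
    (~hot & ~wind) -> (~cache -> busy) = True
      ~hot & ~wind = False
        ~hot = False
        ~wind = False
      ~cache -> busy = True
        ~cache = True
Both conjuncts True, so the formula holds.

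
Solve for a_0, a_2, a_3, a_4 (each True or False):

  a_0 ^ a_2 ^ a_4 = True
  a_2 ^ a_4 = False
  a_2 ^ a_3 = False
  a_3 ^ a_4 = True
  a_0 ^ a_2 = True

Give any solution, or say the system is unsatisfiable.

UNSATISFIABLE

Adding constraints 2, 3, 4 mod 2: every variable appears an even number of times on the left, so the left side is 0.
But the right sides sum to 1 (mod 2). 0 ≠ 1 — the system is inconsistent.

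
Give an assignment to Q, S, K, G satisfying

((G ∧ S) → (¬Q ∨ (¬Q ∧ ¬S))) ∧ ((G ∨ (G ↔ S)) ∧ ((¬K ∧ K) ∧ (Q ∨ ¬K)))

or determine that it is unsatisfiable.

UNSATISFIABLE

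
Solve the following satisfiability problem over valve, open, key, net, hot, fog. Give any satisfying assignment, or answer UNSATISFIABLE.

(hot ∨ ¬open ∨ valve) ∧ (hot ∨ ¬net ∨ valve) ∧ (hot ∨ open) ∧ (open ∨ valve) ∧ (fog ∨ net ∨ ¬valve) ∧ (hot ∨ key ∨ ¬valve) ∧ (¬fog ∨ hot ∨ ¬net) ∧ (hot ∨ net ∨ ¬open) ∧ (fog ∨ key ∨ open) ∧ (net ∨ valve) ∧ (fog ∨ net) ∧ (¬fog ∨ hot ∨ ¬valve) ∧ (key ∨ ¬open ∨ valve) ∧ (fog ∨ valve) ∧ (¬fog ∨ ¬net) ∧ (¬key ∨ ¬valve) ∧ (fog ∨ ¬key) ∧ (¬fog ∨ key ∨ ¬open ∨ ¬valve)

Set valve = True.
  then (¬key ∨ ¬valve) forces key = False.
  then (hot ∨ key ∨ ¬valve) forces hot = True.
Set open = True.
  then (¬fog ∨ key ∨ ¬open ∨ ¬valve) forces fog = False.
  then (fog ∨ net ∨ ¬valve) forces net = True.
All clauses satisfied.

valve=T; open=T; key=F; net=T; hot=T; fog=F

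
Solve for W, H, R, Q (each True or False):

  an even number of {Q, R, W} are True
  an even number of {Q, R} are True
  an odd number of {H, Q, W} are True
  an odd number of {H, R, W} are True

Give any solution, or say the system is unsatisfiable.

W: False; H: True; R: False; Q: False

{Q, R, W}: 0 true → even ✓
{Q, R}: 0 true → even ✓
{H, Q, W}: 1 true → odd ✓
{H, R, W}: 1 true → odd ✓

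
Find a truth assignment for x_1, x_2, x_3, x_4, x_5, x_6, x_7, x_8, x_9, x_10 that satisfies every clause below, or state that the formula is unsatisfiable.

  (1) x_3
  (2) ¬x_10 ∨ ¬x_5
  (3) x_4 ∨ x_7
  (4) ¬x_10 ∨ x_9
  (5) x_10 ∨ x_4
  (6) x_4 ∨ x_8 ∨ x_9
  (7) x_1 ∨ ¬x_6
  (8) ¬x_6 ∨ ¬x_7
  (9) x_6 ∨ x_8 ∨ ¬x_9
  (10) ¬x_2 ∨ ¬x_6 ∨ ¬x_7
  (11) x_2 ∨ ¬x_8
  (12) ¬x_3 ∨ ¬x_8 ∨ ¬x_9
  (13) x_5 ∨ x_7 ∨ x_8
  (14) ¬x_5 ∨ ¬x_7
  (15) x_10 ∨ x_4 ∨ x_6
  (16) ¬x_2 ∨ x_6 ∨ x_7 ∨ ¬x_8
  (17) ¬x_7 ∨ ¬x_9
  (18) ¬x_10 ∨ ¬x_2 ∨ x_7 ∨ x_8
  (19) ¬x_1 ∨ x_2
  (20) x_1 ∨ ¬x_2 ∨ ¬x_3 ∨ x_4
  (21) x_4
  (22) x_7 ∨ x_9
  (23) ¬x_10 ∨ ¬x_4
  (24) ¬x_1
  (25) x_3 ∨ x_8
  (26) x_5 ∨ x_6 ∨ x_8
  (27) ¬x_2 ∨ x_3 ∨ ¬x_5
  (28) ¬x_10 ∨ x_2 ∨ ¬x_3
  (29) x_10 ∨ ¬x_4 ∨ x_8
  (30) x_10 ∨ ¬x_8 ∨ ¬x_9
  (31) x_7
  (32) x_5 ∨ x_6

The formula is unsatisfiable.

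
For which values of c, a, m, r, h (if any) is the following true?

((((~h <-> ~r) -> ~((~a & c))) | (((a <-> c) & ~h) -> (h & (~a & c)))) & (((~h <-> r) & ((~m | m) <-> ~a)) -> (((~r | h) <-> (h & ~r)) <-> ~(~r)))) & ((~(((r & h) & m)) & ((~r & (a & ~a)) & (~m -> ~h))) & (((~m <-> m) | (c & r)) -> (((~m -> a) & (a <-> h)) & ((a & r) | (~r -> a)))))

No satisfying assignment exists.

Case a = True: the conjunct ~a is False.
Case a = False: the conjunct a is False.
Both cases fail — unsatisfiable.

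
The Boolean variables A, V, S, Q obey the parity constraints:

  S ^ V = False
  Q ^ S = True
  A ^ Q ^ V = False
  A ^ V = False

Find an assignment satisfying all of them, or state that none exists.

A = True, V = True, S = True, Q = False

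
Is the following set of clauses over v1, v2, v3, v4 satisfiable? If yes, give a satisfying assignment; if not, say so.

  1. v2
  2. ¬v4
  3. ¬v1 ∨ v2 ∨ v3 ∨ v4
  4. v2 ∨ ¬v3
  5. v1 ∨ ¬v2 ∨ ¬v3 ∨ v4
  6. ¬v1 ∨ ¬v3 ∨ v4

Unit clause (v2) forces v2 = True.
Unit clause (¬v4) forces v4 = False.
Set v1 = True.
  then (¬v1 ∨ ¬v3 ∨ v4) forces v3 = False.
Check each clause:
  (v2): v2 holds.
  (¬v4): ¬v4 holds.
  (¬v1 ∨ v2 ∨ v3 ∨ v4): v2 holds.
  (v2 ∨ ¬v3): v2 holds.
  (v1 ∨ ¬v2 ∨ ¬v3 ∨ v4): v1 holds.
  (¬v1 ∨ ¬v3 ∨ v4): ¬v3 holds.
All clauses satisfied.

v1=T; v2=T; v3=F; v4=F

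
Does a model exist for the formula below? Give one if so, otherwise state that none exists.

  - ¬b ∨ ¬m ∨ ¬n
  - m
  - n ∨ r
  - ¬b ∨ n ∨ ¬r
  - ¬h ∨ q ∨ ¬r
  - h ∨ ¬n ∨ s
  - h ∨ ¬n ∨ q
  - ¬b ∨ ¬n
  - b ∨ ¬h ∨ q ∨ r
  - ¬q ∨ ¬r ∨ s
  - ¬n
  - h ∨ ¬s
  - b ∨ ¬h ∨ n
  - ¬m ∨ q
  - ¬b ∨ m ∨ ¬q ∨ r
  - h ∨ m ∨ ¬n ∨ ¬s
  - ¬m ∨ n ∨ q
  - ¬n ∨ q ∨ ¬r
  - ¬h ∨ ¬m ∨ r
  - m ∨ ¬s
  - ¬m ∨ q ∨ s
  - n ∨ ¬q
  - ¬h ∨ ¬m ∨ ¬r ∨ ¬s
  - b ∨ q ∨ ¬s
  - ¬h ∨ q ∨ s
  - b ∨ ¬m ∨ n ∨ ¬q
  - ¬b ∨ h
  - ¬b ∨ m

No satisfying assignment exists.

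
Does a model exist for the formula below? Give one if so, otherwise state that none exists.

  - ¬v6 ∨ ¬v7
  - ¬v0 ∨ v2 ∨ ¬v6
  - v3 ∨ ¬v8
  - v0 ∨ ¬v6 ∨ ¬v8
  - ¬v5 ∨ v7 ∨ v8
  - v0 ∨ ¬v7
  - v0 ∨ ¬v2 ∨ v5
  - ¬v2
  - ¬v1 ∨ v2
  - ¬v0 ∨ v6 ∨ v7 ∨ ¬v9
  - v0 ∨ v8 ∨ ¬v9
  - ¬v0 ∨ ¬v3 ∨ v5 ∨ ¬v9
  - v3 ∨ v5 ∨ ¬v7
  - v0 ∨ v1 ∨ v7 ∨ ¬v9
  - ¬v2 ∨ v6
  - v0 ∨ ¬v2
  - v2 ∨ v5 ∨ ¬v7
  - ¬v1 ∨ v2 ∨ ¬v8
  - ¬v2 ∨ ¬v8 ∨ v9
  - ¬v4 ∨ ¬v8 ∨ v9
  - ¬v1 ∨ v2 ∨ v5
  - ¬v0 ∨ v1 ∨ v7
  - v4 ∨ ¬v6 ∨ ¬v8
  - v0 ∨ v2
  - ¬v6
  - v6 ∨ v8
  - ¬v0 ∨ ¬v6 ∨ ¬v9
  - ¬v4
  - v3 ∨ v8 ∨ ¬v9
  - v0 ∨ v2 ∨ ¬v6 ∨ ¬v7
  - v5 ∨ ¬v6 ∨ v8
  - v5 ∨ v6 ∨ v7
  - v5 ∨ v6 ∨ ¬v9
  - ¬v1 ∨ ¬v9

v0=T, v1=F, v2=F, v3=T, v4=F, v5=T, v6=F, v7=T, v8=T, v9=T

Unit clause (¬v2) forces v2 = False.
In (¬v1 ∨ v2) only ¬v1 is left, so v1 = False.
In (v0 ∨ v2) only v0 is left, so v0 = True.
Unit clause (¬v6) forces v6 = False.
In (v6 ∨ v8) only v8 is left, so v8 = True.
Unit clause (¬v4) forces v4 = False.
In (v3 ∨ ¬v8) only v3 is left, so v3 = True.
In (¬v0 ∨ v1 ∨ v7) only v7 is left, so v7 = True.
In (v2 ∨ v5 ∨ ¬v7) only v5 is left, so v5 = True.
Set v9 = True.
All clauses satisfied.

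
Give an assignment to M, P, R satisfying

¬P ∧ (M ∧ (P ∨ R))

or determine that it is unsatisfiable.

M = True, P = False, R = True

  ¬P = True
  M ∧ (P ∨ R) = True
    P ∨ R = True
Both conjuncts True, so the formula holds.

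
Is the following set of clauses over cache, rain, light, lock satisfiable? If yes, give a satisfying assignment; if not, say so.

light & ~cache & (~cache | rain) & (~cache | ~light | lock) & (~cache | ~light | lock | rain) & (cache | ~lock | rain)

cache=F, rain=T, light=T, lock=F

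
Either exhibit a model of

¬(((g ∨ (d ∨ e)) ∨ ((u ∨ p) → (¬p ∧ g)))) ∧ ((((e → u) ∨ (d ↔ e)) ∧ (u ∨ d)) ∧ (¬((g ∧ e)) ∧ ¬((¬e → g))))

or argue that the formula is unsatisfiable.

u=T; g=F; p=T; d=F; e=F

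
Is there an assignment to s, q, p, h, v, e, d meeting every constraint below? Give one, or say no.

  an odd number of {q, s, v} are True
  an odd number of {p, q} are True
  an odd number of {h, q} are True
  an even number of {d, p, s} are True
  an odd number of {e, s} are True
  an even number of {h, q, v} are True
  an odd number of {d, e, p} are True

s = False; q = False; p = True; h = True; v = True; e = True; d = True

{q, s, v}: 1 true → odd ✓
{p, q}: 1 true → odd ✓
{h, q}: 1 true → odd ✓
{d, p, s}: 2 true → even ✓
{e, s}: 1 true → odd ✓
{h, q, v}: 2 true → even ✓
{d, e, p}: 3 true → odd ✓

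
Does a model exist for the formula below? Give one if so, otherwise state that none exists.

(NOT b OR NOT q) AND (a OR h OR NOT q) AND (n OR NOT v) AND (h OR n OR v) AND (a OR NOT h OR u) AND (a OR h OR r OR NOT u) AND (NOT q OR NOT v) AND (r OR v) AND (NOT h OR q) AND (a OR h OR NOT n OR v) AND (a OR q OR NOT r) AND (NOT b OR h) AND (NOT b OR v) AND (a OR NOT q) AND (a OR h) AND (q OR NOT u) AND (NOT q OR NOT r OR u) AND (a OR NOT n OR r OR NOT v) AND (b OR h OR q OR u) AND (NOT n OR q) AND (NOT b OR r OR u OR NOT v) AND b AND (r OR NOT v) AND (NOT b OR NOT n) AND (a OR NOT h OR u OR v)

The formula is unsatisfiable.

Case b = True:
  (NOT b OR NOT q) forces q = False.
  (NOT h OR q) forces h = False.
  Clause (NOT b OR h) is falsified — contradiction.
Case b = False:
  Clause (b) is falsified — contradiction.
Both cases fail, so the formula is unsatisfiable.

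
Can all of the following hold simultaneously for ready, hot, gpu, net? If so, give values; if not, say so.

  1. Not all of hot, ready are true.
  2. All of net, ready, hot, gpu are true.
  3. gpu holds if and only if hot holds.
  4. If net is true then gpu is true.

Case ready = True:
  (1) with ready=T forces hot = False.
  Constraint (2) is violated (hot=F) — contradiction.
Case ready = False:
  Constraint (2) is violated (ready=F) — contradiction.
Both cases fail — unsatisfiable.

Unsatisfiable — no assignment works.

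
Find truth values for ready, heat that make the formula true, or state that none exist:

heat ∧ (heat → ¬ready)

ready = False; heat = True

  heat → ¬ready = True
    ¬ready = True
Both conjuncts True, so the formula holds.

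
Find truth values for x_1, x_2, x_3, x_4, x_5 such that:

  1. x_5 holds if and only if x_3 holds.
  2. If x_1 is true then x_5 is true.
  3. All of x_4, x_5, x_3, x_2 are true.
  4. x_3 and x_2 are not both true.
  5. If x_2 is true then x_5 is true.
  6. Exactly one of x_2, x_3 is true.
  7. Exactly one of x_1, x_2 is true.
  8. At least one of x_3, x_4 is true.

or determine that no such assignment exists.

No satisfying assignment exists.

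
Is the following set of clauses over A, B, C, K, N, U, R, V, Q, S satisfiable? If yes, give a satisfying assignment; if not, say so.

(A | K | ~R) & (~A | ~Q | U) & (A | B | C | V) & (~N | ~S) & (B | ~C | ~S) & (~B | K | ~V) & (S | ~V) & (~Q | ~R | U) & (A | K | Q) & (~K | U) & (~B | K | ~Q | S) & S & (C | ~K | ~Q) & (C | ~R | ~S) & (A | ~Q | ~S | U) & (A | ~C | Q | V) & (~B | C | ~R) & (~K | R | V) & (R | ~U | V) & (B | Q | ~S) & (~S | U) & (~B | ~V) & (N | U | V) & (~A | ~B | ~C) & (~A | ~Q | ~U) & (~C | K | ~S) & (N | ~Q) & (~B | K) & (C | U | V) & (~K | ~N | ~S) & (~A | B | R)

The formula is unsatisfiable.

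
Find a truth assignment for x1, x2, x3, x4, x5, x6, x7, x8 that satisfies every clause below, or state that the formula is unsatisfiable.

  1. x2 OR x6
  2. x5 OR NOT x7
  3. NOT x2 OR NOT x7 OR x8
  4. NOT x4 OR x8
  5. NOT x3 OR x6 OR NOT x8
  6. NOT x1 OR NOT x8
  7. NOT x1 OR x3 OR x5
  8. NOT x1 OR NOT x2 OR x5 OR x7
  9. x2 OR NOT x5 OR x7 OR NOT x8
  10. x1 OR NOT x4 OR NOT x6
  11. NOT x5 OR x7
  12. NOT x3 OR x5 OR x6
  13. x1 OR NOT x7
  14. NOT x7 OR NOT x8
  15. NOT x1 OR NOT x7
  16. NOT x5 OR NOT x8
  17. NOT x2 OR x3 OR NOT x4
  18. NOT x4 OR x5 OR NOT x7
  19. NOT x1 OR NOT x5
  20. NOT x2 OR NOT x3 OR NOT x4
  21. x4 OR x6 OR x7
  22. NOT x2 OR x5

Set x1 = False.
  then (x1 OR NOT x7) forces x7 = False.
  then (NOT x5 OR x7) forces x5 = False.
  then (NOT x2 OR x5) forces x2 = False.
  then (x2 OR x6) forces x6 = True.
  then (x1 OR NOT x4 OR NOT x6) forces x4 = False.
Set x3 = True.
Set x8 = False.
All clauses satisfied.

x1: False, x2: False, x3: True, x4: False, x5: False, x6: True, x7: False, x8: False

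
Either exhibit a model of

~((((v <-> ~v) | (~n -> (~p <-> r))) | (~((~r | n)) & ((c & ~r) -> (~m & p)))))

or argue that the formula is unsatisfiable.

p = False, r = False, v = False, c = True, n = False, m = False

  ~((((v <-> ~v) | (~n -> (~p <-> r))) | (~((~r | n)) & ((c & ~r) -> (~m & p))))) = True
    ((v <-> ~v) | (~n -> (~p <-> r))) | (~((~r | n)) & ((c & ~r) -> (~m & p))) = False
      (v <-> ~v) | (~n -> (~p <-> r)) = False
        v <-> ~v = False
          ~v = True
        ~n -> (~p <-> r) = False
          ~n = True
          ~p <-> r = False
            ~p = True
      ~((~r | n)) & ((c & ~r) -> (~m & p)) = False
        ~((~r | n)) = False
          ~r | n = True
            ~r = True
        (c & ~r) -> (~m & p) = False
          c & ~r = True
            ~r = True
          ~m & p = False
            ~m = True
The formula evaluates to True.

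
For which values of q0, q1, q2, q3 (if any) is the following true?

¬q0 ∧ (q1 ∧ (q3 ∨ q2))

q0 = False, q1 = True, q2 = True, q3 = False

  ¬q0 = True
  q1 ∧ (q3 ∨ q2) = True
    q3 ∨ q2 = True
Both conjuncts True, so the formula holds.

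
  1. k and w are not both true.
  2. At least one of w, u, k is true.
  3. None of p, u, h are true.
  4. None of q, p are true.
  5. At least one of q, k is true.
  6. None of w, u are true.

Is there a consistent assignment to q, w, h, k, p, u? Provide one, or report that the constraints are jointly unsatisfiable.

q = False, w = False, h = False, k = True, p = False, u = False

  (1) k=T, w=F — not both ✓
  (2) {w, u, k}: 1 true — at least one ✓
  (3) {p, u, h}: 0 true — none ✓
  (4) {q, p}: 0 true — none ✓
  (5) {q, k}: 1 true — at least one ✓
  (6) {w, u}: 0 true — none ✓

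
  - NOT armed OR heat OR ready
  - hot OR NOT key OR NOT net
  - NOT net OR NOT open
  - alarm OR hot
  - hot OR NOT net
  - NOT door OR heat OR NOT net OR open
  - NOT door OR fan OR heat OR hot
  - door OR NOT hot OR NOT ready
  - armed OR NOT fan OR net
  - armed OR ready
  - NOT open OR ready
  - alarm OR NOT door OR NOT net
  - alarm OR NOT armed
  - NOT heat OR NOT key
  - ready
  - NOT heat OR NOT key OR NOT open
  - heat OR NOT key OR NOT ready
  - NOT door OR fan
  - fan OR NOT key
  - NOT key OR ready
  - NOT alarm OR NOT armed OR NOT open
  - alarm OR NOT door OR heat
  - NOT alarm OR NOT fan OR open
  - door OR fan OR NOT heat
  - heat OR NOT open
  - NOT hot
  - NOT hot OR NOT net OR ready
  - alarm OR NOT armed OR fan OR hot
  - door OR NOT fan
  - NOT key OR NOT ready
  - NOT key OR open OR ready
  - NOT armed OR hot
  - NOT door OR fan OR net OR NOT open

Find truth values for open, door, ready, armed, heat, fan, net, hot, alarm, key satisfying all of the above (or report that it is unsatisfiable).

open: False; door: False; ready: True; armed: False; heat: False; fan: False; net: False; hot: False; alarm: True; key: False

Unit clause (ready) forces ready = True.
Unit clause (NOT hot) forces hot = False.
In (NOT key OR NOT ready) only NOT key is left, so key = False.
In (NOT armed OR hot) only NOT armed is left, so armed = False.
In (alarm OR hot) only alarm is left, so alarm = True.
In (hot OR NOT net) only NOT net is left, so net = False.
In (armed OR NOT fan OR net) only NOT fan is left, so fan = False.
In (NOT door OR fan) only NOT door is left, so door = False.
In (door OR fan OR NOT heat) only NOT heat is left, so heat = False.
In (heat OR NOT open) only NOT open is left, so open = False.
All clauses satisfied.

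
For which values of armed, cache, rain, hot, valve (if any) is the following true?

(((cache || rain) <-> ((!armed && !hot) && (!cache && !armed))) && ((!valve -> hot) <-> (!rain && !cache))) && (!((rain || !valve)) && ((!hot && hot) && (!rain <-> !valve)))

The formula is unsatisfiable.

Case hot = True: the conjunct !hot is False.
Case hot = False: the conjunct hot is False.
Both cases fail — unsatisfiable.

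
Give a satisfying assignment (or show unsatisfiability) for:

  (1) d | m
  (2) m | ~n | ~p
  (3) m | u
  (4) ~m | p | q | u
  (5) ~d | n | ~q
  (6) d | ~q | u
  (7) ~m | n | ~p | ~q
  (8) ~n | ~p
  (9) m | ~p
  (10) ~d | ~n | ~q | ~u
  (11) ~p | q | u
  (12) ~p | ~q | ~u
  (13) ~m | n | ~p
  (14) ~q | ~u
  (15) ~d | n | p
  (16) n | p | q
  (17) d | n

q = False, n = True, m = True, p = False, d = False, u = True

Set q = False.
Set n = True.
  then (~n | ~p) forces p = False.
Set m = True.
  then (~m | p | q | u) forces u = True.
Set d = False.
All clauses satisfied.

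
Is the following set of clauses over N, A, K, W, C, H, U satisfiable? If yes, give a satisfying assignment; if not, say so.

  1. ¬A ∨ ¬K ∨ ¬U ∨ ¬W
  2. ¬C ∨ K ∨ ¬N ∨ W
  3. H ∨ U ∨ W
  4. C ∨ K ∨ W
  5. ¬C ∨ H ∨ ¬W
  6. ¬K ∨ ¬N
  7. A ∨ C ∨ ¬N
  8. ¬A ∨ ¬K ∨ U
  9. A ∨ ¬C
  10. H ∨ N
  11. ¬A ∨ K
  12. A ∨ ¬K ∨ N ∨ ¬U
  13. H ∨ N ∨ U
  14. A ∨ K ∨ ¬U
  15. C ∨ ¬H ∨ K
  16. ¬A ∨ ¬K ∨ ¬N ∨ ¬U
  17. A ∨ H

Set N = False.
  then (H ∨ N) forces H = True.
Set A = True.
  then (¬A ∨ K) forces K = True.
  then (¬A ∨ ¬K ∨ U) forces U = True.
  then (¬A ∨ ¬K ∨ ¬U ∨ ¬W) forces W = False.
Set C = False.
All clauses satisfied.

N: False; A: True; K: True; W: False; C: False; H: True; U: True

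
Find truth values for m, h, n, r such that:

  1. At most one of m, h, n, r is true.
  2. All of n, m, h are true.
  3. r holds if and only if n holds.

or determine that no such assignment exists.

Case m = True:
  (1) with m=T forces h = False.
  Constraint (2) is violated (h=F) — contradiction.
Case m = False:
  Constraint (2) is violated (m=F) — contradiction.
Both cases fail — unsatisfiable.

The formula is unsatisfiable.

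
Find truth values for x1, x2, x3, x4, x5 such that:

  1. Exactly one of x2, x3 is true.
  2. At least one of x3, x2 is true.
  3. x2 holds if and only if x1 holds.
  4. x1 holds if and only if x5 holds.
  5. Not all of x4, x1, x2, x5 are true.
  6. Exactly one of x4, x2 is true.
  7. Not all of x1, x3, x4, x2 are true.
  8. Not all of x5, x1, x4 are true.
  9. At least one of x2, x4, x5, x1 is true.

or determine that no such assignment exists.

x1 = False, x2 = False, x3 = True, x4 = True, x5 = False

  (1) {x2, x3}: 1 true — exactly one ✓
  (2) {x3, x2}: 1 true — at least one ✓
  (3) x2=F, x1=F — same ✓
  (4) x1=F, x5=F — same ✓
  (5) {x4, x1, x2, x5}: 1/4 true — not all ✓
  (6) {x4, x2}: 1 true — exactly one ✓
  (7) {x1, x3, x4, x2}: 2/4 true — not all ✓
  (8) {x5, x1, x4}: 1/3 true — not all ✓
  (9) {x2, x4, x5, x1}: 1 true — at least one ✓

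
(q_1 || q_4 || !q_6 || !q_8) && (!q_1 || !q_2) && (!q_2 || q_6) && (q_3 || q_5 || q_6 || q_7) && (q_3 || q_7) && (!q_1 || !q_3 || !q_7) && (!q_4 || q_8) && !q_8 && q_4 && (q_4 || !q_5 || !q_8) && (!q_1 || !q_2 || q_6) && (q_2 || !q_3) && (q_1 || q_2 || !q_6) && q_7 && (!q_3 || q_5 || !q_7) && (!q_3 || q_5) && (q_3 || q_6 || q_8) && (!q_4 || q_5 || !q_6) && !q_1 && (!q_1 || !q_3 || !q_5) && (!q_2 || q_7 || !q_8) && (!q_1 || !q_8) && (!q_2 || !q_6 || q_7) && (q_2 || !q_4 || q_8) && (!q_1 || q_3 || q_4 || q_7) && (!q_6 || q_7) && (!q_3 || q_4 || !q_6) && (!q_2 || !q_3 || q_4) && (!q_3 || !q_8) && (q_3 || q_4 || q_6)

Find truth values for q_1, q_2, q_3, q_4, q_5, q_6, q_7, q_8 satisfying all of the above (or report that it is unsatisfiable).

UNSATISFIABLE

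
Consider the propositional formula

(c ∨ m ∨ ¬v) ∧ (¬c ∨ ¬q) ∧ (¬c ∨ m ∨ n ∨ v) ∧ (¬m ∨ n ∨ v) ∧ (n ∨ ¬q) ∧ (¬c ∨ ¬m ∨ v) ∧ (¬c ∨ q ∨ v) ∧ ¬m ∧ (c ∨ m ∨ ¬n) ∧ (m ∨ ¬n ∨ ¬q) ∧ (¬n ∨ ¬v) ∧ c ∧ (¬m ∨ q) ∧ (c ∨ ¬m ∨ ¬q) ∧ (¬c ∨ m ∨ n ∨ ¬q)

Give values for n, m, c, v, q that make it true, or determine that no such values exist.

Unit clause (¬m) forces m = False.
Unit clause (c) forces c = True.
In (¬c ∨ ¬q) only ¬q is left, so q = False.
In (¬c ∨ q ∨ v) only v is left, so v = True.
In (¬n ∨ ¬v) only ¬n is left, so n = False.
All clauses satisfied.

n = False, m = False, c = True, v = True, q = False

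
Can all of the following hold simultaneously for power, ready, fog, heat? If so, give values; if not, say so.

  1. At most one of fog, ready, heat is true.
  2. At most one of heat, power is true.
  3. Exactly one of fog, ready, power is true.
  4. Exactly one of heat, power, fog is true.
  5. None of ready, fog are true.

power: True, ready: False, fog: False, heat: False

  (1) {fog, ready, heat}: 0 true — at most one ✓
  (2) {heat, power}: 1 true — at most one ✓
  (3) {fog, ready, power}: 1 true — exactly one ✓
  (4) {heat, power, fog}: 1 true — exactly one ✓
  (5) {ready, fog}: 0 true — none ✓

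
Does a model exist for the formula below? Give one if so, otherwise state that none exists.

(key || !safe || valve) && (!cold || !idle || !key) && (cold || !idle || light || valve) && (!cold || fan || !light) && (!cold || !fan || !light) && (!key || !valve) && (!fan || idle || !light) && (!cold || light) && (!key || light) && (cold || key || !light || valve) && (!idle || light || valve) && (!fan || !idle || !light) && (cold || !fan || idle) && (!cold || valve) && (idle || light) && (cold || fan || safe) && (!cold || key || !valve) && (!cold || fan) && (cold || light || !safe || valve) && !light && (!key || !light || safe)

Unit clause (!light) forces light = False.
In (!cold || light) only !cold is left, so cold = False.
In (!key || light) only !key is left, so key = False.
In (idle || light) only idle is left, so idle = True.
In (cold || !idle || light || valve) only valve is left, so valve = True.
Set safe = True.
Set fan = False.
All clauses satisfied.

light: False; safe: True; key: False; fan: False; idle: True; cold: False; valve: True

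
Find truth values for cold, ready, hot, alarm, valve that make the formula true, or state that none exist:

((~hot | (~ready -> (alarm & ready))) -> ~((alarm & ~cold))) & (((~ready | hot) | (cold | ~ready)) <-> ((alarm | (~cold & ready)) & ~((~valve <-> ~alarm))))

cold: True; ready: True; hot: True; alarm: True; valve: False

  (~hot | (~ready -> (alarm & ready))) -> ~((alarm & ~cold)) = True
    ~hot | (~ready -> (alarm & ready)) = True
      ~hot = False
      ~ready -> (alarm & ready) = True
        ~ready = False
        alarm & ready = True
    ~((alarm & ~cold)) = True
      alarm & ~cold = False
        ~cold = False
  ((~ready | hot) | (cold | ~ready)) <-> ((alarm | (~cold & ready)) & ~((~valve <-> ~alarm))) = True
    (~ready | hot) | (cold | ~ready) = True
      ~ready | hot = True
        ~ready = False
      cold | ~ready = True
        ~ready = False
    (alarm | (~cold & ready)) & ~((~valve <-> ~alarm)) = True
      alarm | (~cold & ready) = True
        ~cold & ready = False
          ~cold = False
      ~((~valve <-> ~alarm)) = True
        ~valve <-> ~alarm = False
          ~valve = True
          ~alarm = False
Both conjuncts True, so the formula holds.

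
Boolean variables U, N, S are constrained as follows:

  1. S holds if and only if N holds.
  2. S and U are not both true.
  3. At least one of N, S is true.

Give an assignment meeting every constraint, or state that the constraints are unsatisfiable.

U=F, N=T, S=T

  (1) S=T, N=T — same ✓
  (2) S=T, U=F — not both ✓
  (3) {N, S}: 2 true — at least one ✓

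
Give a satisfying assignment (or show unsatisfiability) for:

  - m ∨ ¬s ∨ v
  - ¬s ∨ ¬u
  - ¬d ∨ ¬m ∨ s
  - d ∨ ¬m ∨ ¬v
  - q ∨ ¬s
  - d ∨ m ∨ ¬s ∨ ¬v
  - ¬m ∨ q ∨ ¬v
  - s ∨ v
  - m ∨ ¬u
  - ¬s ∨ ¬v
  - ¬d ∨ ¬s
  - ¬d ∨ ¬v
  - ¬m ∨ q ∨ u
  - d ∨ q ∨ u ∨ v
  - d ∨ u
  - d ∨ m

Case d = True:
  (¬d ∨ ¬s) forces s = False.
  (¬d ∨ ¬m ∨ s) forces m = False.
  (s ∨ v) forces v = True.
  Clause (¬d ∨ ¬v) is falsified — contradiction.
Case d = False:
  (d ∨ u) forces u = True.
  (¬s ∨ ¬u) forces s = False.
  (s ∨ v) forces v = True.
  (d ∨ ¬m ∨ ¬v) forces m = False.
  Clause (m ∨ ¬u) is falsified — contradiction.
Both cases fail, so the formula is unsatisfiable.

UNSATISFIABLE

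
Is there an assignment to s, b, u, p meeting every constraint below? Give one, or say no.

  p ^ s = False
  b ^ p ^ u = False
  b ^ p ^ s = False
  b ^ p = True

s=T, b=F, u=T, p=T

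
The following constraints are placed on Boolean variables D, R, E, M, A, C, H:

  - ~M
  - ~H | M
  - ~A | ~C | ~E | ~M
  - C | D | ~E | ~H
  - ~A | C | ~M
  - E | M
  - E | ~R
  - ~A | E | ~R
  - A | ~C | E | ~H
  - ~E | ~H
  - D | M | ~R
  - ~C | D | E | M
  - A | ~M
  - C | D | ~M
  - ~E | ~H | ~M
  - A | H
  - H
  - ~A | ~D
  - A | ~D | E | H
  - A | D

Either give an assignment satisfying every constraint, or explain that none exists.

Case M = True:
  Clause (~M) is falsified — contradiction.
Case M = False:
  (~H | M) forces H = False.
  Clause (H) is falsified — contradiction.
Both cases fail, so the formula is unsatisfiable.

Unsatisfiable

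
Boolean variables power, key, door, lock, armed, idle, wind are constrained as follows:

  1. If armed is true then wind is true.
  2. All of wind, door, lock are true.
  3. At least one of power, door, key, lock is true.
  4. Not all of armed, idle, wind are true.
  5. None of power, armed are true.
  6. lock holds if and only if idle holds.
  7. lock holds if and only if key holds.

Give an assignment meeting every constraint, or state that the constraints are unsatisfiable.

power = False, key = True, door = True, lock = True, armed = False, idle = True, wind = True

  (1) armed=F ⇒ wind: vacuous ✓
  (2) {wind, door, lock}: all 3 true ✓
  (3) {power, door, key, lock}: 3 true — at least one ✓
  (4) {armed, idle, wind}: 2/3 true — not all ✓
  (5) {power, armed}: 0 true — none ✓
  (6) lock=T, idle=T — same ✓
  (7) lock=T, key=T — same ✓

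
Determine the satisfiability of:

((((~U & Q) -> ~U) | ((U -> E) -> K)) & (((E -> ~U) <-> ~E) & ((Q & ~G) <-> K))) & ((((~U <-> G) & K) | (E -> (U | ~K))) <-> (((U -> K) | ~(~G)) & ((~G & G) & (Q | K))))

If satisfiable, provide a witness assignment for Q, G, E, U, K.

No satisfying assignment exists.

Case U = True: the formula simplifies to ((~E <-> ~E) & ((Q & ~G) <-> K)) & ((K | ~(~G)) & ((~G & G) & (Q | K))).
  G = True: the conjunct ~G is False.
  G = False: the conjunct G is False.
Case U = False: the formula simplifies to (~E & ((Q & ~G) <-> K)) & (((G & K) | (E -> ~K)) <-> ((~G & G) & (Q | K))).
  E = True: the conjunct ~E is False.
  E = False: simplifies to ((Q & ~G) <-> K) & ((~G & G) & (Q | K)).
    G = True: the conjunct ~G is False.
    G = False: the conjunct G is False.
Both cases fail — unsatisfiable.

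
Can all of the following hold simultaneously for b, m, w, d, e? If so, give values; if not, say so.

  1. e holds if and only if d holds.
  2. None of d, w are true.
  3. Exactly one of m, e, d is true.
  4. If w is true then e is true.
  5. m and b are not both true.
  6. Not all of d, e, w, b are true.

b = False; m = True; w = False; d = False; e = False

  (1) e=F, d=F — same ✓
  (2) {d, w}: 0 true — none ✓
  (3) {m, e, d}: 1 true — exactly one ✓
  (4) w=F ⇒ e: vacuous ✓
  (5) m=T, b=F — not both ✓
  (6) {d, e, w, b}: 0/4 true — not all ✓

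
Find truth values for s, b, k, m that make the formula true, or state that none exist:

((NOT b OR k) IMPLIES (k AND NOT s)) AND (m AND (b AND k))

s = False, b = True, k = True, m = True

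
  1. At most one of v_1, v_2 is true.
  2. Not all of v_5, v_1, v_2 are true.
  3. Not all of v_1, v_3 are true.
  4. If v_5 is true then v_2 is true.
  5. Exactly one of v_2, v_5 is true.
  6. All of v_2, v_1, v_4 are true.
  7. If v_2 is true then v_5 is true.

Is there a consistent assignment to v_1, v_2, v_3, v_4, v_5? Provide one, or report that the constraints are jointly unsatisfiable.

Unsatisfiable — no assignment works.

Case v_1 = True:
  (1) with v_1=T forces v_2 = False.
  Constraint (6) is violated (v_2=F) — contradiction.
Case v_1 = False:
  Constraint (6) is violated (v_1=F) — contradiction.
Both cases fail — unsatisfiable.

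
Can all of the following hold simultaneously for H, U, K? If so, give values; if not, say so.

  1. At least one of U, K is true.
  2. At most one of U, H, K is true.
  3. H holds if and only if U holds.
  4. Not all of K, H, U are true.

H=F, U=F, K=T

  (1) {U, K}: 1 true — at least one ✓
  (2) {U, H, K}: 1 true — at most one ✓
  (3) H=F, U=F — same ✓
  (4) {K, H, U}: 1/3 true — not all ✓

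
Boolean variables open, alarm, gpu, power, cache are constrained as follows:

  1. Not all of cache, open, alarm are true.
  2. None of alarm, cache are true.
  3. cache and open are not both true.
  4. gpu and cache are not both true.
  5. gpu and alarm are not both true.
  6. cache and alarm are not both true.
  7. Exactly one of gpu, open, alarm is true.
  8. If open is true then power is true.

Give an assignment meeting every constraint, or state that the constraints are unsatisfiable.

open: False, alarm: False, gpu: True, power: True, cache: False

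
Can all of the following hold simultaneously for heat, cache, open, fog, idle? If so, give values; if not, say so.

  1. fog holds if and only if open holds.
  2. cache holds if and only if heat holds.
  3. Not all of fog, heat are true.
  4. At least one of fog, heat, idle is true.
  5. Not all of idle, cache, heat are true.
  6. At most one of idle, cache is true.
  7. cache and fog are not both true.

heat = True; cache = True; open = False; fog = False; idle = False

  (1) fog=F, open=F — same ✓
  (2) cache=T, heat=T — same ✓
  (3) {fog, heat}: 1/2 true — not all ✓
  (4) {fog, heat, idle}: 1 true — at least one ✓
  (5) {idle, cache, heat}: 2/3 true — not all ✓
  (6) {idle, cache}: 1 true — at most one ✓
  (7) cache=T, fog=F — not both ✓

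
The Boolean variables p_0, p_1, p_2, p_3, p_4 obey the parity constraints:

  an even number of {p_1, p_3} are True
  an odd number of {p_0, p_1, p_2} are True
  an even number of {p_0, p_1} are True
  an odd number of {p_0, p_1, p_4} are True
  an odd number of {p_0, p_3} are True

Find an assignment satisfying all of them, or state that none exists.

Adding constraints 1, 3, 5 mod 2: every variable appears an even number of times on the left, so the left side is 0.
But the right sides sum to 1 (mod 2). 0 ≠ 1 — the system is inconsistent.

The formula is unsatisfiable.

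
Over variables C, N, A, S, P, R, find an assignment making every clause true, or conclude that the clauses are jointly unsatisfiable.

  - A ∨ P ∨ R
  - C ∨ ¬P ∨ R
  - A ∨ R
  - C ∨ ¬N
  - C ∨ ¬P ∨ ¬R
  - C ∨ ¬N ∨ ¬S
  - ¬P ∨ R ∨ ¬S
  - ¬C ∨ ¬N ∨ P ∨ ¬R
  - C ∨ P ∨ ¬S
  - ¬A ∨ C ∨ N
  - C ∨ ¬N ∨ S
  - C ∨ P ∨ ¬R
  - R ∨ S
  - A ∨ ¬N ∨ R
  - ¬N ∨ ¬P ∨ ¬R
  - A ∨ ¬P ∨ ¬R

Try C = False:
  (C ∨ ¬N) forces N = False.
  (¬A ∨ C ∨ N) forces A = False.
  (A ∨ R) forces R = True.
  (C ∨ ¬P ∨ ¬R) forces P = False.
  clause (C ∨ P ∨ ¬R) is falsified — backtrack.
So C = True.
Set N = False.
Set A = True.
Set S = True.
Set P = False.
Set R = True.
All clauses satisfied.

C=T, N=F, A=T, S=T, P=F, R=T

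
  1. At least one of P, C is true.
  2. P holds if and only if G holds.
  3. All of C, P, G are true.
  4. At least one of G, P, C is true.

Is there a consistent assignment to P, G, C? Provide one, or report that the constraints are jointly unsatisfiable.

P = True; G = True; C = True

  (1) {P, C}: 2 true — at least one ✓
  (2) P=T, G=T — same ✓
  (3) {C, P, G}: all 3 true ✓
  (4) {G, P, C}: 3 true — at least one ✓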